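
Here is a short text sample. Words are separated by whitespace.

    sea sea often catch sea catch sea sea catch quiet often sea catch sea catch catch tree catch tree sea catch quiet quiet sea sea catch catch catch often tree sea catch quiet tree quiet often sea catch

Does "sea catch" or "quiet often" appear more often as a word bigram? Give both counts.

"sea catch" (8 vs 2)

"sea catch": 8 occurrences
"quiet often": 2 occurrences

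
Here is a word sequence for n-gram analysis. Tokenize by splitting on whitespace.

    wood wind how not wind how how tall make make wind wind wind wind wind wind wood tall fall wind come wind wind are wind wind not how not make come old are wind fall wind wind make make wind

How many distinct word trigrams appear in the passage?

40 tokens → 38 trigram windows in total.
Repeated trigrams (each contributes count−1 duplicates):
  wind wind wind: 4
  make make wind: 2
4 duplicate windows → 38 − 4 = 34 distinct.

34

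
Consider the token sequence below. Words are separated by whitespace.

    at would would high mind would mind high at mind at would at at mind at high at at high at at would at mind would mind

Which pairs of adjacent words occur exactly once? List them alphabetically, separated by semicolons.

Bigram counts meeting the condition (exactly once):
  high mind: 1
  mind high: 1
  would high: 1
  would would: 1

high mind; mind high; would high; would would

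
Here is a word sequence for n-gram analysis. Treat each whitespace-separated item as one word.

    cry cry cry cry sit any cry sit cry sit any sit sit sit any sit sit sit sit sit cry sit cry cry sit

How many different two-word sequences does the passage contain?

25 tokens → 24 bigram windows in total.
Repeated bigrams (each contributes count−1 duplicates):
  sit sit: 6
  cry sit: 5
  cry cry: 4
  sit any: 3
  sit cry: 3
  any sit: 2
17 duplicate windows → 24 − 17 = 7 distinct.

7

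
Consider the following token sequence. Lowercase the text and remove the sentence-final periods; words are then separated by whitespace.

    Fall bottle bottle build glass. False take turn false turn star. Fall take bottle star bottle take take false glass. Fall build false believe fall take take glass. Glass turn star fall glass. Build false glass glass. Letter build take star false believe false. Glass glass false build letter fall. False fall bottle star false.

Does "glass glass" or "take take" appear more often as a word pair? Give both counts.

"glass glass": 3 occurrences
"take take": 2 occurrences

"glass glass" (3 vs 2)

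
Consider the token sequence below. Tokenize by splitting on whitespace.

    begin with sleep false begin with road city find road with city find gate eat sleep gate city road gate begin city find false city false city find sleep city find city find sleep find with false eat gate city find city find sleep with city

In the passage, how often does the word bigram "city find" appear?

Scanning the 45 overlapping bigram windows for "city find":
  position 8–9: city find
  position 12–13: city find
  position 22–23: city find
  position 27–28: city find
  position 30–31: city find
  position 32–33: city find
  position 40–41: city find
  position 42–43: city find

8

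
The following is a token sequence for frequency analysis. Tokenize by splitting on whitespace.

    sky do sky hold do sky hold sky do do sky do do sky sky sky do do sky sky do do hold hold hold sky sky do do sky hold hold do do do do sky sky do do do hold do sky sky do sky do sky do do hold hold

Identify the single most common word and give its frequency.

Unigram frequencies (highest first):
  do: 24
  sky: 19
  hold: 10

"do", 24 times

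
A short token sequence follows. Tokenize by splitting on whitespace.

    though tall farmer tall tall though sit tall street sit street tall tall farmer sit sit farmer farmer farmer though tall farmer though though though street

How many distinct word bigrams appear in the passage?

26 tokens → 25 bigram windows in total.
Repeated bigrams (each contributes count−1 duplicates):
  tall farmer: 3
  farmer farmer: 2
  farmer though: 2
  tall tall: 2
  though tall: 2
  though though: 2
7 duplicate windows → 25 − 7 = 18 distinct.

18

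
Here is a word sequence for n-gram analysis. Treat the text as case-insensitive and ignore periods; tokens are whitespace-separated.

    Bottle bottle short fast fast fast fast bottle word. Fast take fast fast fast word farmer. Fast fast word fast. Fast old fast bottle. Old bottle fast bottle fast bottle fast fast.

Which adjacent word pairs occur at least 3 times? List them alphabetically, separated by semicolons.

bottle fast; fast bottle; fast fast

Bigram counts meeting the condition (at least 3 times):
  bottle fast: 3
  fast bottle: 4
  fast fast: 8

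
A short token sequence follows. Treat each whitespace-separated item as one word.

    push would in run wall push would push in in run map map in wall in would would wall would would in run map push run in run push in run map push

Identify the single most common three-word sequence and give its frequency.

Trigram frequencies (highest first):
  in run map: 3
  would in run: 2
  run map push: 2
  push would in: 1
  in run wall: 1
  run wall push: 1
  … (21 more, each ≤ 1)

"in run map", 3 times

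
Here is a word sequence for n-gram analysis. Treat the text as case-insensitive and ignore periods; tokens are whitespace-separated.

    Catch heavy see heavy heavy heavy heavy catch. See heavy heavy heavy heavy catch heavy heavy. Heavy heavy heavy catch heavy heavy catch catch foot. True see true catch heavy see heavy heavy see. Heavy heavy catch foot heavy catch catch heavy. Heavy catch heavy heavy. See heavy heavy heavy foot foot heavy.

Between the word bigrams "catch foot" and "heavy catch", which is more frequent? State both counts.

"heavy catch" (7 vs 2)

"catch foot": 2 occurrences
"heavy catch": 7 occurrences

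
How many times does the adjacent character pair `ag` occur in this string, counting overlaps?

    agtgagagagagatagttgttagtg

7

Sliding a length-2 window over the 25 characters (24 positions):
  position 1–2: ag
  position 5–6: ag
  position 7–8: ag
  position 9–10: ag
  position 11–12: ag
  position 15–16: ag
  position 22–23: ag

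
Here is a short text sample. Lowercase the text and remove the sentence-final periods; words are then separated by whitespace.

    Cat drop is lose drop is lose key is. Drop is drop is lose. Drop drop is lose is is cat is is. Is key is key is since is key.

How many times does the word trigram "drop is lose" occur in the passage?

4

Scanning the 29 overlapping trigram windows for "drop is lose":
  position 2–4: drop is lose
  position 5–7: drop is lose
  position 12–14: drop is lose
  position 16–18: drop is lose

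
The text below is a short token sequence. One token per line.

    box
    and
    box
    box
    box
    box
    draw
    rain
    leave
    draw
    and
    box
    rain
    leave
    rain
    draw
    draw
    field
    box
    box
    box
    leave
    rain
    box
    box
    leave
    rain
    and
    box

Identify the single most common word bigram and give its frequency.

"box box", 6 times

Bigram frequencies (highest first):
  box box: 6
  and box: 3
  leave rain: 3
  rain leave: 2
  box leave: 2
  box and: 1
  … (11 more, each ≤ 1)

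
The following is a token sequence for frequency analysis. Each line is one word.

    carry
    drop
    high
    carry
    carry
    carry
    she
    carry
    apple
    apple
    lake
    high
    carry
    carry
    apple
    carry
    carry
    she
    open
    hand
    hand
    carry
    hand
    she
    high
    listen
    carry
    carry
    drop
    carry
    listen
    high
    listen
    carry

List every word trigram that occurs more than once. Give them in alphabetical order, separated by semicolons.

carry carry she; high carry carry; high listen carry

Trigram counts meeting the condition (more than once):
  carry carry she: 2
  high carry carry: 2
  high listen carry: 2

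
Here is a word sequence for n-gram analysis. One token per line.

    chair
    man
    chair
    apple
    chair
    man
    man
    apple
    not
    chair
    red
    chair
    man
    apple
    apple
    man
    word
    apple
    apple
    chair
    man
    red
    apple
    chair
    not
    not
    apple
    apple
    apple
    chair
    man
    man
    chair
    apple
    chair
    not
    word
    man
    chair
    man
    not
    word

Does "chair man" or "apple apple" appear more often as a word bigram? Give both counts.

"chair man" (6 vs 4)

"chair man": 6 occurrences
"apple apple": 4 occurrences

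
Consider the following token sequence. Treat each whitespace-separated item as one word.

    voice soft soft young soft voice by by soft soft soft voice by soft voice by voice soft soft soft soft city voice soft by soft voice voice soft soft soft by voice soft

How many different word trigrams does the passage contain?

34 tokens → 32 trigram windows in total.
Repeated trigrams (each contributes count−1 duplicates):
  soft soft soft: 4
  soft voice by: 3
  voice soft soft: 3
  by soft voice: 2
  by voice soft: 2
9 duplicate windows → 32 − 9 = 23 distinct.

23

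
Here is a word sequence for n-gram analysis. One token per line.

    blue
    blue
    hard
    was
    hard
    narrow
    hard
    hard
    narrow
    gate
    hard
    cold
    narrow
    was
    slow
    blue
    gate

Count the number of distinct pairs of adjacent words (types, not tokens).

15

17 tokens → 16 bigram windows in total.
Repeated bigrams (each contributes count−1 duplicates):
  hard narrow: 2
1 duplicate windows → 16 − 1 = 15 distinct.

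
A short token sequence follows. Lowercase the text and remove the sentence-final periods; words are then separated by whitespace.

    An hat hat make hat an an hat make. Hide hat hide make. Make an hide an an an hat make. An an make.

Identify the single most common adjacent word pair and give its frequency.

"an an", 4 times

Bigram frequencies (highest first):
  an an: 4
  an hat: 3
  hat make: 3
  make an: 2
  hat hat: 1
  make hat: 1
  … (9 more, each ≤ 1)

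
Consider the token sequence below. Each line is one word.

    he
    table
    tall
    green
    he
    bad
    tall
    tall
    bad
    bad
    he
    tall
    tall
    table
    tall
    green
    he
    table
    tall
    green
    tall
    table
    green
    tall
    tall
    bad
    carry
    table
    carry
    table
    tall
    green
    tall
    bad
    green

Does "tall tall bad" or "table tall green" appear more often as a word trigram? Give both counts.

"tall tall bad": 2 occurrences
"table tall green": 4 occurrences

"table tall green" (4 vs 2)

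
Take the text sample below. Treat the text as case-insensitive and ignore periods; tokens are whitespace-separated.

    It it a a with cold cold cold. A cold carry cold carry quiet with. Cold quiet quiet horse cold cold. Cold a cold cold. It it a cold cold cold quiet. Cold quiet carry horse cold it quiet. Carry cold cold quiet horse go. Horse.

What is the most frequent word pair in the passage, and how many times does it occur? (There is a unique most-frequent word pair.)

"cold cold", 8 times

Bigram frequencies (highest first):
  cold cold: 8
  cold quiet: 4
  a cold: 3
  it it: 2
  it a: 2
  with cold: 2
  … (17 more, each ≤ 2)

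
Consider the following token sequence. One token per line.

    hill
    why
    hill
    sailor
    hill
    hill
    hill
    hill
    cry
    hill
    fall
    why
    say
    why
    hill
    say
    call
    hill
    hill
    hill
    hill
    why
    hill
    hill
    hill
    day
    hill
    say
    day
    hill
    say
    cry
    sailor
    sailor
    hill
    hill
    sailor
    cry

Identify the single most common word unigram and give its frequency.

Unigram frequencies (highest first):
  hill: 19
  why: 4
  sailor: 4
  say: 4
  cry: 3
  day: 2
  … (2 more, each ≤ 1)

"hill", 19 times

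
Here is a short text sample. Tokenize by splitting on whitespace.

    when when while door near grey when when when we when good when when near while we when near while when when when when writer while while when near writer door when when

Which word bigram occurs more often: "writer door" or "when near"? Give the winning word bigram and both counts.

"when near" (3 vs 1)

"writer door": 1 occurrence
"when near": 3 occurrences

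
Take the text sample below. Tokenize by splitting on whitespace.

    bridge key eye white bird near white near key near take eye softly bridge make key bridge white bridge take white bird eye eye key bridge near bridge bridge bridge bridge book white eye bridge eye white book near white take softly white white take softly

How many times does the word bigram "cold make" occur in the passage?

0

Scanning the 45 overlapping bigram windows for "cold make":
  (none found)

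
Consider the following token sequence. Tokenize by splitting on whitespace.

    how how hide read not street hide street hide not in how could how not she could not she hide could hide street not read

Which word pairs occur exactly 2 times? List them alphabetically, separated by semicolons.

hide street; not she; street hide

Bigram counts meeting the condition (exactly 2 times):
  hide street: 2
  not she: 2
  street hide: 2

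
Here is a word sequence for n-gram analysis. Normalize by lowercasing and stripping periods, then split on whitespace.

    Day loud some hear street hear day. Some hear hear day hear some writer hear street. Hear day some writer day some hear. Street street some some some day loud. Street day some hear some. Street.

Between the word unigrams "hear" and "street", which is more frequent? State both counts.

"hear": 9 occurrences
"street": 6 occurrences

"hear" (9 vs 6)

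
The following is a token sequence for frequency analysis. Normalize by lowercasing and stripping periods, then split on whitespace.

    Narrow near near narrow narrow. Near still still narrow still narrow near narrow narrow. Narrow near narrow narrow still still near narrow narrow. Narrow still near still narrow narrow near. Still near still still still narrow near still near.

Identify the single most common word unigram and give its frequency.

"narrow", 16 times

Unigram frequencies (highest first):
  narrow: 16
  still: 12
  near: 11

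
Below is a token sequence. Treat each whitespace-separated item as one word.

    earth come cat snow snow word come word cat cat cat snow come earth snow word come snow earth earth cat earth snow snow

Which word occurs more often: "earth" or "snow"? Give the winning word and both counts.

"snow" (7 vs 5)

"earth": 5 occurrences
"snow": 7 occurrences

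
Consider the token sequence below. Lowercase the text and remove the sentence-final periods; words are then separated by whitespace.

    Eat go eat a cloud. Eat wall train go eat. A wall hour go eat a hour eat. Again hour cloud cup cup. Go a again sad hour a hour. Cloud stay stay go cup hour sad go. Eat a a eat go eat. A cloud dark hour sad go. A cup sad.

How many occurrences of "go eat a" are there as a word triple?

5

Scanning the 51 overlapping trigram windows for "go eat a":
  position 2–4: go eat a
  position 9–11: go eat a
  position 14–16: go eat a
  position 38–40: go eat a
  position 43–45: go eat a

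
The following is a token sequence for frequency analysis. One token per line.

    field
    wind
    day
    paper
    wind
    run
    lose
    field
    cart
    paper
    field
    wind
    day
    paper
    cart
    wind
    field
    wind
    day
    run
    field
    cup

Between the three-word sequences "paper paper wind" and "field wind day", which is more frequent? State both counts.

"field wind day" (3 vs 0)

"paper paper wind": 0 occurrences
"field wind day": 3 occurrences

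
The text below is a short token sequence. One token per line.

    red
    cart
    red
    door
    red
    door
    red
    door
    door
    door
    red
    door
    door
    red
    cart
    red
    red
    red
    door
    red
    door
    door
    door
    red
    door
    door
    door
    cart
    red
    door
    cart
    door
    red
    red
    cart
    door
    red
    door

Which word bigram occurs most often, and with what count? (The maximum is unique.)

Bigram frequencies (highest first):
  red door: 9
  door red: 8
  door door: 7
  red cart: 3
  cart red: 3
  red red: 3
  … (2 more, each ≤ 2)

"red door", 9 times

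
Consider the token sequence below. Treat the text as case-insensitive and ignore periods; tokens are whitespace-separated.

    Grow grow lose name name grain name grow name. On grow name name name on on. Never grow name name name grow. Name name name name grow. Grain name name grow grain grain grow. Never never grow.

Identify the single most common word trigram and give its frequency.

Trigram frequencies (highest first):
  name name name: 4
  grow name name: 3
  name name grow: 3
  name grow name: 2
  name grow grain: 2
  grow grow lose: 1
  … (20 more, each ≤ 1)

"name name name", 4 times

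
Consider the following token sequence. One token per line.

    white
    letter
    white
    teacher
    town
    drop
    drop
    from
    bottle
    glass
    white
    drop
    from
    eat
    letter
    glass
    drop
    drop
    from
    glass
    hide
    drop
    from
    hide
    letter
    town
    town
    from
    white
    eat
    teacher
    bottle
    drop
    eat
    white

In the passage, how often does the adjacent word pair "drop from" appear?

4

Scanning the 34 overlapping bigram windows for "drop from":
  position 7–8: drop from
  position 12–13: drop from
  position 18–19: drop from
  position 22–23: drop from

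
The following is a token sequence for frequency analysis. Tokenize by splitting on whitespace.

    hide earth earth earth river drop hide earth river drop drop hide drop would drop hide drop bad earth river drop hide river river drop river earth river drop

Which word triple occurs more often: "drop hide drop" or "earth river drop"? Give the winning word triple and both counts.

"earth river drop" (4 vs 2)

"drop hide drop": 2 occurrences
"earth river drop": 4 occurrences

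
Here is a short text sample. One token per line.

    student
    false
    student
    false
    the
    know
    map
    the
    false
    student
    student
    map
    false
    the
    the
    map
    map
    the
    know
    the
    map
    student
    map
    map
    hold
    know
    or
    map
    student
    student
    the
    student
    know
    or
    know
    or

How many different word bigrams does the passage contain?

23

36 tokens → 35 bigram windows in total.
Repeated bigrams (each contributes count−1 duplicates):
  know or: 3
  false student: 2
  false the: 2
  map map: 2
  map student: 2
  map the: 2
  student false: 2
  student map: 2
  … (3 more repeated)
12 duplicate windows → 35 − 12 = 23 distinct.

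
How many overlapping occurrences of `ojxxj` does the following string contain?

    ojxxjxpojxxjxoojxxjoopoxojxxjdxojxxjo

Sliding a length-5 window over the 37 characters (33 positions):
  position 1–5: ojxxj
  position 8–12: ojxxj
  position 15–19: ojxxj
  position 25–29: ojxxj
  position 32–36: ojxxj

5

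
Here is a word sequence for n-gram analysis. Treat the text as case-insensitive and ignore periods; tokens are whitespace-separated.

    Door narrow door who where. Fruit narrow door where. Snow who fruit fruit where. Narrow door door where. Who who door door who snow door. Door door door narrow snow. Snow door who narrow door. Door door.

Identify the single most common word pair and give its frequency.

Bigram frequencies (highest first):
  door door: 7
  narrow door: 4
  door who: 3
  door narrow: 2
  door where: 2
  snow door: 2
  … (16 more, each ≤ 1)

"door door", 7 times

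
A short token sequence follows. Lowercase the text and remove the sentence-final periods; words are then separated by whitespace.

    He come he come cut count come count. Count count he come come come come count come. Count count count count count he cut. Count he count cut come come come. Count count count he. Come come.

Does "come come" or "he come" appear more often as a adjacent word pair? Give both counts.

"come come" (6 vs 4)

"come come": 6 occurrences
"he come": 4 occurrences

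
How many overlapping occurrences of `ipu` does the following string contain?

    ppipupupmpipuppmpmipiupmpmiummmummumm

2

Sliding a length-3 window over the 37 characters (35 positions):
  position 3–5: ipu
  position 11–13: ipu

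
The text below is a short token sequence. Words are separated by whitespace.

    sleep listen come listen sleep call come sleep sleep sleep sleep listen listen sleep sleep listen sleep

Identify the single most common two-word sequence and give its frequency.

Bigram frequencies (highest first):
  sleep sleep: 4
  sleep listen: 3
  listen sleep: 3
  listen come: 1
  come listen: 1
  sleep call: 1
  … (3 more, each ≤ 1)

"sleep sleep", 4 times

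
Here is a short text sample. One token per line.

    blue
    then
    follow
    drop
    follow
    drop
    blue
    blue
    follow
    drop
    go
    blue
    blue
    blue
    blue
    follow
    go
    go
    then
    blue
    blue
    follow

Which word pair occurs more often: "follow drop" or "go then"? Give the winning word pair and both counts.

"follow drop": 3 occurrences
"go then": 1 occurrence

"follow drop" (3 vs 1)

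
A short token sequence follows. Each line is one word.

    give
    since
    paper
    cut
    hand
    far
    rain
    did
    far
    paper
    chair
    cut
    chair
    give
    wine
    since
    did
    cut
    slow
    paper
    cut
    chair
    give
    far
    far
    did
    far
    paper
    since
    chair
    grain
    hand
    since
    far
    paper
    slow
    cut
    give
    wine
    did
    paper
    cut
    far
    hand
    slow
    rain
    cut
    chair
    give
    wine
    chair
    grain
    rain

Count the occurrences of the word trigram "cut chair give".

Scanning the 51 overlapping trigram windows for "cut chair give":
  position 12–14: cut chair give
  position 21–23: cut chair give
  position 47–49: cut chair give

3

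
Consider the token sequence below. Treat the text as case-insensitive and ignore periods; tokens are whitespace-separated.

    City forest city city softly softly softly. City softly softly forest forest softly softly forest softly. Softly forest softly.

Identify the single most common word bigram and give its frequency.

Bigram frequencies (highest first):
  softly softly: 5
  softly forest: 3
  forest softly: 3
  city softly: 2
  city forest: 1
  forest city: 1
  … (3 more, each ≤ 1)

"softly softly", 5 times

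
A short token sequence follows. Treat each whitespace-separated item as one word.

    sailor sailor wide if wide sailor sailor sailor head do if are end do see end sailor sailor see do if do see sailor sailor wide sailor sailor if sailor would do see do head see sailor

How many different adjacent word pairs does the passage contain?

24

37 tokens → 36 bigram windows in total.
Repeated bigrams (each contributes count−1 duplicates):
  sailor sailor: 6
  do see: 3
  do if: 2
  sailor wide: 2
  see do: 2
  see sailor: 2
  wide sailor: 2
12 duplicate windows → 36 − 12 = 24 distinct.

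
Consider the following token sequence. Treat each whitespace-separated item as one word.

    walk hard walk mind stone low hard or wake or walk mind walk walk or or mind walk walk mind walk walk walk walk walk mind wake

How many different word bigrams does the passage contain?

27 tokens → 26 bigram windows in total.
Repeated bigrams (each contributes count−1 duplicates):
  walk walk: 6
  walk mind: 4
  mind walk: 3
10 duplicate windows → 26 − 10 = 16 distinct.

16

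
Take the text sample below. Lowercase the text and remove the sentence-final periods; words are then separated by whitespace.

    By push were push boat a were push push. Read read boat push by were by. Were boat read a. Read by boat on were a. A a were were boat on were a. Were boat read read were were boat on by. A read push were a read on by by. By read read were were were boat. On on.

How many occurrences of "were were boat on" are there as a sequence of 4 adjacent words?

3

Scanning the 58 overlapping 4-gram windows for "were were boat on":
  position 29–32: were were boat on
  position 39–42: were were boat on
  position 57–60: were were boat on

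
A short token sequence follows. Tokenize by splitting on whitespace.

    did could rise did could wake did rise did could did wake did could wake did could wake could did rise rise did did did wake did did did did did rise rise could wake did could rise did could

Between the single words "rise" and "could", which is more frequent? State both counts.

"rise": 7 occurrences
"could": 9 occurrences

"could" (9 vs 7)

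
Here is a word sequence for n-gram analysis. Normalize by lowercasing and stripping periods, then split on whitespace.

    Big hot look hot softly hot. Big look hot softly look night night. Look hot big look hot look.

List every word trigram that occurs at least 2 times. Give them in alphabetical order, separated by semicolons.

big look hot; hot big look; look hot softly

Trigram counts meeting the condition (at least 2 times):
  big look hot: 2
  hot big look: 2
  look hot softly: 2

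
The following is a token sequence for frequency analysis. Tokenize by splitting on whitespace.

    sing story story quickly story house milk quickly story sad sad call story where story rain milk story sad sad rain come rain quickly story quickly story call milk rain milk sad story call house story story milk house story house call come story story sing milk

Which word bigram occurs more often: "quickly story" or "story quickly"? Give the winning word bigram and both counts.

"quickly story": 4 occurrences
"story quickly": 2 occurrences

"quickly story" (4 vs 2)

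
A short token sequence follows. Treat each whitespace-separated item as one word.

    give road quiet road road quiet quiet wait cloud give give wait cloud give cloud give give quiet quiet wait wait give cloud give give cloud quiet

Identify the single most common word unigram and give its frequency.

Unigram frequencies (highest first):
  give: 9
  quiet: 6
  cloud: 5
  wait: 4
  road: 3

"give", 9 times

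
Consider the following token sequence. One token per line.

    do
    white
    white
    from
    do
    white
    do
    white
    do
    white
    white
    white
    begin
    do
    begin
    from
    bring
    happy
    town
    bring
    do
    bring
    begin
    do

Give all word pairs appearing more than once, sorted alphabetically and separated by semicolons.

Bigram counts meeting the condition (more than once):
  begin do: 2
  do white: 4
  white do: 2
  white white: 3

begin do; do white; white do; white white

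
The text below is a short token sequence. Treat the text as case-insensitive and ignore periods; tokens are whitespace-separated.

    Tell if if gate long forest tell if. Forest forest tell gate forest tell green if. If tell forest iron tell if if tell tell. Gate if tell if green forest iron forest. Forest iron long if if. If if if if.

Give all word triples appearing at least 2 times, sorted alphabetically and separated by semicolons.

if if if; if if tell; tell if if

Trigram counts meeting the condition (at least 2 times):
  if if if: 4
  if if tell: 2
  tell if if: 2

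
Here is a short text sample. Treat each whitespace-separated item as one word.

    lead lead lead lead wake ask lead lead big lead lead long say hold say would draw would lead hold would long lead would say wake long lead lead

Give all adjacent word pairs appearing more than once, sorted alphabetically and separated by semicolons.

lead lead; long lead

Bigram counts meeting the condition (more than once):
  lead lead: 6
  long lead: 2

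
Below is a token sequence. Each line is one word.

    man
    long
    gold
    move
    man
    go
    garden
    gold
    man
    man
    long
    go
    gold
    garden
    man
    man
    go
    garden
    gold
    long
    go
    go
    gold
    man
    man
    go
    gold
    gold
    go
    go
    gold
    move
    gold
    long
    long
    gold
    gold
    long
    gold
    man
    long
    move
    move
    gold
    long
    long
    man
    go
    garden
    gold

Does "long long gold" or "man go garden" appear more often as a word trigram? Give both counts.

"man go garden" (3 vs 1)

"long long gold": 1 occurrence
"man go garden": 3 occurrences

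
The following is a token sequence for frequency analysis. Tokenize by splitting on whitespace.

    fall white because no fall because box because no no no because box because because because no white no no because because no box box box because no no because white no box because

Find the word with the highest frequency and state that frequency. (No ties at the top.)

Unigram frequencies (highest first):
  because: 12
  no: 11
  box: 6
  white: 3
  fall: 2

"because", 12 times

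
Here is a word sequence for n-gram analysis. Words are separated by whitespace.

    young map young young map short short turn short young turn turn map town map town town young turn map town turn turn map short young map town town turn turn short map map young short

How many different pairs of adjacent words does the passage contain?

36 tokens → 35 bigram windows in total.
Repeated bigrams (each contributes count−1 duplicates):
  map town: 4
  turn map: 3
  turn turn: 3
  young map: 3
  map short: 2
  map young: 2
  short young: 2
  town town: 2
  … (3 more repeated)
16 duplicate windows → 35 − 16 = 19 distinct.

19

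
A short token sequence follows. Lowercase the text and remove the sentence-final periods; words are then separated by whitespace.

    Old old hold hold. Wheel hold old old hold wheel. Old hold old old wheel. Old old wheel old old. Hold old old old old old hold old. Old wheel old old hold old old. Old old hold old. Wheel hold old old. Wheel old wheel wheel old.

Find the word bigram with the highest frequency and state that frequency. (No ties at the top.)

"old old", 15 times

Bigram frequencies (highest first):
  old old: 15
  old hold: 7
  hold old: 7
  wheel old: 6
  old wheel: 6
  hold wheel: 2
  … (3 more, each ≤ 2)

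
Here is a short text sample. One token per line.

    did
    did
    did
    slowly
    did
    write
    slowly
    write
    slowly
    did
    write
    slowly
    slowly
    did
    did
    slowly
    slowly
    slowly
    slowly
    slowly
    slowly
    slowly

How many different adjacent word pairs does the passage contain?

7

22 tokens → 21 bigram windows in total.
Repeated bigrams (each contributes count−1 duplicates):
  slowly slowly: 7
  did did: 3
  slowly did: 3
  write slowly: 3
  did slowly: 2
  did write: 2
14 duplicate windows → 21 − 14 = 7 distinct.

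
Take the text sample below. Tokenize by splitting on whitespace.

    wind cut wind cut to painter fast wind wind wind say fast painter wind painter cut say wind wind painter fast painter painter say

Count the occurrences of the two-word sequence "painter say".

1

Scanning the 23 overlapping bigram windows for "painter say":
  position 23–24: painter say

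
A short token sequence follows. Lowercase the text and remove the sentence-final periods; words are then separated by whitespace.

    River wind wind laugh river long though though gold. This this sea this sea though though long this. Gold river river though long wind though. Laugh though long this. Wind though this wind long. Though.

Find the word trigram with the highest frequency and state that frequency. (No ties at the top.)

"though long this", 2 times

Trigram frequencies (highest first):
  though long this: 2
  river wind wind: 1
  wind wind laugh: 1
  wind laugh river: 1
  laugh river long: 1
  river long though: 1
  … (26 more, each ≤ 1)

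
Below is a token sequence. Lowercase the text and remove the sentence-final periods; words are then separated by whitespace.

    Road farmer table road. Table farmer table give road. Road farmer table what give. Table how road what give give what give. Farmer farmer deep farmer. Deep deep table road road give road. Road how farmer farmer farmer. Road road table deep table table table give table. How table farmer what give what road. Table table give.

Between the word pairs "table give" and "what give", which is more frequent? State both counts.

"what give" (4 vs 3)

"table give": 3 occurrences
"what give": 4 occurrences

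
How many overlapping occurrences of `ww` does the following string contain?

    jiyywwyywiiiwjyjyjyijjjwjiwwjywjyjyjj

2

Sliding a length-2 window over the 37 characters (36 positions):
  position 5–6: ww
  position 27–28: ww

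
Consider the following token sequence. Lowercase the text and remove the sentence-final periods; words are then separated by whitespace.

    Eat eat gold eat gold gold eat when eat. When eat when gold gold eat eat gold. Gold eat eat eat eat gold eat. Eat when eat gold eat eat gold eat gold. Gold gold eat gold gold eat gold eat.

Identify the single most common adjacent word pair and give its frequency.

"gold eat", 10 times

Bigram frequencies (highest first):
  gold eat: 10
  eat gold: 9
  eat eat: 7
  gold gold: 6
  eat when: 4
  when eat: 3
  … (1 more, each ≤ 1)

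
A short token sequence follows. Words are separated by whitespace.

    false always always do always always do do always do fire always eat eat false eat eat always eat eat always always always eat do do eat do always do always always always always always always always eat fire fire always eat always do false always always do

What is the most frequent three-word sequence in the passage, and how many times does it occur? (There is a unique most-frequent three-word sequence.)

Trigram frequencies (highest first):
  always always always: 6
  always always do: 3
  false always always: 2
  always do always: 2
  do always always: 2
  do always do: 2
  … (25 more, each ≤ 2)

"always always always", 6 times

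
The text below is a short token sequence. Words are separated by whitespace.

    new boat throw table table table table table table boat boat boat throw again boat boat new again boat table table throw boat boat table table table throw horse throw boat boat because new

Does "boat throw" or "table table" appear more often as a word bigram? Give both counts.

"table table" (8 vs 2)

"boat throw": 2 occurrences
"table table": 8 occurrences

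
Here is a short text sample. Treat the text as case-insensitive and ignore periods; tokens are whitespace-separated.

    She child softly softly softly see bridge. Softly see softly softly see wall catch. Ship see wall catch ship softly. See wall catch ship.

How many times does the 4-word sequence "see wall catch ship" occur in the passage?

Scanning the 21 overlapping 4-gram windows for "see wall catch ship":
  position 12–15: see wall catch ship
  position 16–19: see wall catch ship
  position 21–24: see wall catch ship

3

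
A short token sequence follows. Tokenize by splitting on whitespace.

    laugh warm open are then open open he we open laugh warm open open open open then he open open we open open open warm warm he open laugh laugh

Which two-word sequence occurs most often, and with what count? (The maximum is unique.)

Bigram frequencies (highest first):
  open open: 7
  laugh warm: 2
  warm open: 2
  we open: 2
  open laugh: 2
  he open: 2
  … (12 more, each ≤ 1)

"open open", 7 times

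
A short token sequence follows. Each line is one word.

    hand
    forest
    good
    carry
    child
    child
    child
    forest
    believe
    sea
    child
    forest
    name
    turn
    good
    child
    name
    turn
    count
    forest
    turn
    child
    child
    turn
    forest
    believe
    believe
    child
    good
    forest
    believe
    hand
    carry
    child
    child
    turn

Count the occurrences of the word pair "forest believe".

Scanning the 35 overlapping bigram windows for "forest believe":
  position 8–9: forest believe
  position 25–26: forest believe
  position 30–31: forest believe

3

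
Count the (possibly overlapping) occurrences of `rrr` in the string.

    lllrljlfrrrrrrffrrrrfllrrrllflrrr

Sliding a length-3 window over the 33 characters (31 positions):
  position 9–11: rrr
  position 10–12: rrr
  position 11–13: rrr
  position 12–14: rrr
  position 17–19: rrr
  position 18–20: rrr
  position 24–26: rrr
  position 31–33: rrr

8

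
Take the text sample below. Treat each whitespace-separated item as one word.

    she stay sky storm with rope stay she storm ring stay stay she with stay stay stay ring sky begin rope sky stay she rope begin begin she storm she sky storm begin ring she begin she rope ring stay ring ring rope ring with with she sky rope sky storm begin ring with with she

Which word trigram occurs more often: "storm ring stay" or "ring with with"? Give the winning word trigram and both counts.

"storm ring stay": 1 occurrence
"ring with with": 2 occurrences

"ring with with" (2 vs 1)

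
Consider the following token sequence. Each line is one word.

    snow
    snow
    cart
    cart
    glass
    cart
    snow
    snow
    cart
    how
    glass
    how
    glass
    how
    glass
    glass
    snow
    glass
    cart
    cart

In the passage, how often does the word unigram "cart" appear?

6

Scanning the 20 tokens for "cart":
  position 3: cart
  position 4: cart
  position 6: cart
  position 9: cart
  position 19: cart
  position 20: cart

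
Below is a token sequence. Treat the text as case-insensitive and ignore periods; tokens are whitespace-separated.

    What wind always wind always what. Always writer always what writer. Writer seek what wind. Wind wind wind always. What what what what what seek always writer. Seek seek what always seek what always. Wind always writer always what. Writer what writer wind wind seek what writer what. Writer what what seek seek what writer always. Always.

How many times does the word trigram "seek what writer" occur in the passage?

Scanning the 55 overlapping trigram windows for "seek what writer":
  position 45–47: seek what writer
  position 53–55: seek what writer

2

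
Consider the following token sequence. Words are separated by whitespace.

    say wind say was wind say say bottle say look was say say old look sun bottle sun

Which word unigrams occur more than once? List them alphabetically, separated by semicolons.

bottle; look; say; sun; was; wind

Unigram counts meeting the condition (more than once):
  bottle: 2
  look: 2
  say: 7
  sun: 2
  was: 2
  wind: 2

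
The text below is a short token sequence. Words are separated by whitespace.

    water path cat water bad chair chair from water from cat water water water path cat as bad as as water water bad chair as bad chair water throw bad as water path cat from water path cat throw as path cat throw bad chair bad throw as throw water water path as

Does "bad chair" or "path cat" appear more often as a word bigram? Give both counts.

"path cat" (5 vs 4)

"bad chair": 4 occurrences
"path cat": 5 occurrences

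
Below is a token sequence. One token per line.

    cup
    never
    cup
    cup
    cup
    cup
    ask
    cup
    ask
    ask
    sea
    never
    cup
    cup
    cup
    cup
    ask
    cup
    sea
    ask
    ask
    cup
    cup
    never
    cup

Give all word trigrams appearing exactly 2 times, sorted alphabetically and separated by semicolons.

cup ask cup; cup cup ask; cup never cup; never cup cup

Trigram counts meeting the condition (exactly 2 times):
  cup ask cup: 2
  cup cup ask: 2
  cup never cup: 2
  never cup cup: 2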